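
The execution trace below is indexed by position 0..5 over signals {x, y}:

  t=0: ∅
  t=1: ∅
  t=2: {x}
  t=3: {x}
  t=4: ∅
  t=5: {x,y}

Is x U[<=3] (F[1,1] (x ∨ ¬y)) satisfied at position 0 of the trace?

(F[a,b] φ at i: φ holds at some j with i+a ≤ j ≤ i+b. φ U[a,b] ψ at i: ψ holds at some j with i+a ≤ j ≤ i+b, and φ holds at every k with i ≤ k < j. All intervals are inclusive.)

Need some j in [0,3] with F[1,1] (x ∨ ¬y), and x at every k in [0,j-1].
  j=0: F[1,1] (x ∨ ¬y) holds; no prefix to check → satisfied.

True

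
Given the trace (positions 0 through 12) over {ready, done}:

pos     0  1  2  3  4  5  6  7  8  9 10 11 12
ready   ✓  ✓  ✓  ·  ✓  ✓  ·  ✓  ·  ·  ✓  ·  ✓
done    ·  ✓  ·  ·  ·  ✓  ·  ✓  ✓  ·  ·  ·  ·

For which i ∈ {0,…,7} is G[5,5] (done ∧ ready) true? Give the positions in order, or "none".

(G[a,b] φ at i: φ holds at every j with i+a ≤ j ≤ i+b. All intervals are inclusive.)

0, 2

Evaluate at each i in [0,7]:
  i=0: ✓ (all of [5,5])
  i=1: ✗ (fails at j=6)
  i=2: ✓ (all of [7,7])
  i=3: ✗ (fails at j=8)
  i=4: ✗ (fails at j=9)
  i=5: ✗ (fails at j=10)
  i=6: ✗ (fails at j=11)
  i=7: ✗ (fails at j=12)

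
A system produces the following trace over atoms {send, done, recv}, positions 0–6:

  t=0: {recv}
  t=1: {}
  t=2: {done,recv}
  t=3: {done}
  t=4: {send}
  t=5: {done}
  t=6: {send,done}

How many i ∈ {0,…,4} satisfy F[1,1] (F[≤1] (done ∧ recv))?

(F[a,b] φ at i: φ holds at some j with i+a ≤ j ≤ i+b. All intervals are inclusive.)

Evaluate at each i in [0,4]:
  i=0: ✓ (witness j=1)
  i=1: ✓ (witness j=2)
  i=2: ✗ (none in [3,3])
  i=3: ✗ (none in [4,4])
  i=4: ✗ (none in [5,5])
Positions where it holds: {0, 1} → 2.

2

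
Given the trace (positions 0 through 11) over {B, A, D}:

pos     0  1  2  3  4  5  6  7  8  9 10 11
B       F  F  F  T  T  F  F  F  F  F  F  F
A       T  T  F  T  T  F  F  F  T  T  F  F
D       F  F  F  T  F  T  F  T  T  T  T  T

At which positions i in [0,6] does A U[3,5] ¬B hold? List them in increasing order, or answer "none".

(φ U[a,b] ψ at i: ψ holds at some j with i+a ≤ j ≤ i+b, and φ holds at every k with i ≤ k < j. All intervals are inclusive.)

Evaluate at each i in [0,6]:
  i=0: ✗ (lhs fails at k=2 before rhs at j=5)
  i=1: ✗ (lhs fails at k=2 before rhs at j=5)
  i=2: ✗ (lhs fails at k=2 before rhs at j=5)
  i=3: ✗ (lhs fails at k=5 before rhs at j=6)
  i=4: ✗ (lhs fails at k=5 before rhs at j=7)
  i=5: ✗ (lhs fails at k=5 before rhs at j=8)
  i=6: ✗ (lhs fails at k=6 before rhs at j=9)

none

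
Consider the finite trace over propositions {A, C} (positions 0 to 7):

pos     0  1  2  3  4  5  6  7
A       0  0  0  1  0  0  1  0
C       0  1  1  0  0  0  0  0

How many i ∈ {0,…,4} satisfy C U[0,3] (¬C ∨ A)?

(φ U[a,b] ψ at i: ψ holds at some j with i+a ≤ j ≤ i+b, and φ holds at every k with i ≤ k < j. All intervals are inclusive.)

5

Evaluate at each i in [0,4]:
  i=0: ✓ (rhs at j=0)
  i=1: ✓ (rhs at j=3; lhs holds on [1,2])
  i=2: ✓ (rhs at j=3; lhs holds on [2,2])
  i=3: ✓ (rhs at j=3)
  i=4: ✓ (rhs at j=4)
Positions where it holds: {0, 1, 2, 3, 4} → 5.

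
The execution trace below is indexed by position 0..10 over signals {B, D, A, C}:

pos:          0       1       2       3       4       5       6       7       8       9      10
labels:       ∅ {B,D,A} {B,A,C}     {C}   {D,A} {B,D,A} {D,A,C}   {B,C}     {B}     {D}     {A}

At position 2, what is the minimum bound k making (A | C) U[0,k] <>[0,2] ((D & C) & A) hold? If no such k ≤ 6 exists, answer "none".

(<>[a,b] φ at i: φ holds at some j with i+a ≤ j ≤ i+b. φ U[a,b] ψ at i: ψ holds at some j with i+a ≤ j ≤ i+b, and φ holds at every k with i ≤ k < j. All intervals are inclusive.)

2

Need earliest j ≥ 2 with <>[0,2] ((D & C) & A), and (A | C) at every k in [2,j-1].
  j=2: rhs fails.
  j=3: rhs fails.
  j=4: rhs holds; lhs holds on [2,3]. k = 2.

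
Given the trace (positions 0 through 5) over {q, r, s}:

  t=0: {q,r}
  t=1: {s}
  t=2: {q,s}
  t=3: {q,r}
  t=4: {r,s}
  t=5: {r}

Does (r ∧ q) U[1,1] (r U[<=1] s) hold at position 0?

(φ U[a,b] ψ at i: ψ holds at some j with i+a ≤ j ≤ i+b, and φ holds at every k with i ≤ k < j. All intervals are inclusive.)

Yes

Need some j in [1,1] with (r U[<=1] s), and (r ∧ q) at every k in [0,j-1].
  j=1: (r U[<=1] s) holds; (r ∧ q) holds at every k in [0,0] → satisfied.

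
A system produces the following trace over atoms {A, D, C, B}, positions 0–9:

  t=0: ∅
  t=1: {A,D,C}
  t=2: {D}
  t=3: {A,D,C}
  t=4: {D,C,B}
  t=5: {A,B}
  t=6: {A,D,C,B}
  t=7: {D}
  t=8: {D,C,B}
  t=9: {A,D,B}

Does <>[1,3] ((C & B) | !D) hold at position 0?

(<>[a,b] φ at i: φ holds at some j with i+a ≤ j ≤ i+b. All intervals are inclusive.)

Check ((C & B) | !D) at each j in [1,3]:
  j=1: false
  j=2: false
  j=3: false
No position in the window satisfies it → formula fails.

Does not hold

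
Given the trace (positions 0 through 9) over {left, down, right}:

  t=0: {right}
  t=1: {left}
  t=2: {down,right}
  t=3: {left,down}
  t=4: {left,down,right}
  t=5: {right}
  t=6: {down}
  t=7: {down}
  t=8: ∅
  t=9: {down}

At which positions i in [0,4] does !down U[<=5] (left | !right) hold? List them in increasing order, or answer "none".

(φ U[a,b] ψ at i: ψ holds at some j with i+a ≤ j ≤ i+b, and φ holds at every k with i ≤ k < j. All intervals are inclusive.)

Evaluate at each i in [0,4]:
  i=0: ✓ (rhs at j=1; lhs holds on [0,0])
  i=1: ✓ (rhs at j=1)
  i=2: ✗ (lhs fails at k=2 before rhs at j=3)
  i=3: ✓ (rhs at j=3)
  i=4: ✓ (rhs at j=4)

0, 1, 3, 4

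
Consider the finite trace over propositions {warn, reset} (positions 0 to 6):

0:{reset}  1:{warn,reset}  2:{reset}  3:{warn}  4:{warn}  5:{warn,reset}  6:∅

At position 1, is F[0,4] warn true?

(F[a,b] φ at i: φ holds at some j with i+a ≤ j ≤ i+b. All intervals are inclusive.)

Yes

Check warn at each j in [1,5]:
  j=1: true
  j=2: false
  j=3: true
  j=4: true
  j=5: true
Found at j=1 → formula holds.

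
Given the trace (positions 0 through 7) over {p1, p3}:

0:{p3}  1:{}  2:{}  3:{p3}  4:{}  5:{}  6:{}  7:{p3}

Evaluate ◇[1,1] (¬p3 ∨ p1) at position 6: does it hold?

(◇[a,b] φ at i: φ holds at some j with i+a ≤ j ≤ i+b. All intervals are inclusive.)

Check (¬p3 ∨ p1) at each j in [7,7]:
  j=7: false
No position in the window satisfies it → formula fails.

No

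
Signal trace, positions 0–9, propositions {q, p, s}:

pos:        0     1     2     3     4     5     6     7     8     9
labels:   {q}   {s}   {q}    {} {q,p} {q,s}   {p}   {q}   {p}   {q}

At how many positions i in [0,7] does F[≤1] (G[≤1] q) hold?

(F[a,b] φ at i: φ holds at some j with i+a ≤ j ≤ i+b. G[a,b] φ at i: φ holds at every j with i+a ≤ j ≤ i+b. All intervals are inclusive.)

2

Evaluate at each i in [0,7]:
  i=0: ✗ (none in [0,1])
  i=1: ✗ (none in [1,2])
  i=2: ✗ (none in [2,3])
  i=3: ✓ (witness j=4)
  i=4: ✓ (witness j=4)
  i=5: ✗ (none in [5,6])
  i=6: ✗ (none in [6,7])
  i=7: ✗ (none in [7,8])
Positions where it holds: {3, 4} → 2.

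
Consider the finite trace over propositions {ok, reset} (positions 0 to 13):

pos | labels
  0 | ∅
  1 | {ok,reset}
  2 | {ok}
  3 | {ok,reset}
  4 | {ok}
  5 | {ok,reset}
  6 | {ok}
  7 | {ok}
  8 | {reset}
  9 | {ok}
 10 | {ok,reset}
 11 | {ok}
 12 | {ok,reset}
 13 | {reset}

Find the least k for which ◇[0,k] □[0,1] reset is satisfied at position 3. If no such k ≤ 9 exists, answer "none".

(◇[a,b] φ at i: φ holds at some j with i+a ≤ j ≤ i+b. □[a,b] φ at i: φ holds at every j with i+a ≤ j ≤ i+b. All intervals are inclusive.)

9

Scan j = 3,4,… for □[0,1] reset:
  j=3: fails
  j=4: fails
  j=5: fails
  j=6: fails
  j=7: fails
  j=8: fails
  j=9: fails
  j=10: fails
  j=11: fails
  j=12: holds
First hit at j=12, so smallest k = 12-3 = 9.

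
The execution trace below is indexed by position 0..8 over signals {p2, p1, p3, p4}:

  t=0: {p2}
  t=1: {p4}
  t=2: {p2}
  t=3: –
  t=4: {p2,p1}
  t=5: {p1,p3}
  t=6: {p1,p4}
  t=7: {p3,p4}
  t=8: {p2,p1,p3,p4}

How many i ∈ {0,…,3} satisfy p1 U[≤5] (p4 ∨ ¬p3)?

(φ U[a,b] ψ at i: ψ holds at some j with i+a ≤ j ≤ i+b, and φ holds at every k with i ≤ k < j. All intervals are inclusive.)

Evaluate at each i in [0,3]:
  i=0: ✓ (rhs at j=0)
  i=1: ✓ (rhs at j=1)
  i=2: ✓ (rhs at j=2)
  i=3: ✓ (rhs at j=3)
Positions where it holds: {0, 1, 2, 3} → 4.

4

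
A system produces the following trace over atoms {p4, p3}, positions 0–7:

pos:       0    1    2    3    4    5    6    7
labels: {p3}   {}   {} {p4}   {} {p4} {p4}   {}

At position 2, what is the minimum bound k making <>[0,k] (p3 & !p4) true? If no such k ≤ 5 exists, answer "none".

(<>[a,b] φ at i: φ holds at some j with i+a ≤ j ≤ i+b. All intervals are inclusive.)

none

Scan j = 2,3,… for (p3 & !p4):
  j=2: fails
  j=3: fails
  j=4: fails
  j=5: fails
  j=6: fails
  j=7: fails
No j in [2,7] satisfies it → none.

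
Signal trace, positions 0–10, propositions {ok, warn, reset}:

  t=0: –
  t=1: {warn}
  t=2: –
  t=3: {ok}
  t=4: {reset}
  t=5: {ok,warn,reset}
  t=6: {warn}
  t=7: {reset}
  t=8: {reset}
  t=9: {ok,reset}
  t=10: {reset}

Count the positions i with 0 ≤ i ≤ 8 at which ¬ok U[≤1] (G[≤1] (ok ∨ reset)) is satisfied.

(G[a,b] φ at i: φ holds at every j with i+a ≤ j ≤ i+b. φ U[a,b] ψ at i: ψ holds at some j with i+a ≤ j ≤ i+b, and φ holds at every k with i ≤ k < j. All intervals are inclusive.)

Evaluate at each i in [0,8]:
  i=0: ✗ (no rhs in [0,1])
  i=1: ✗ (no rhs in [1,2])
  i=2: ✓ (rhs at j=3; lhs holds on [2,2])
  i=3: ✓ (rhs at j=3)
  i=4: ✓ (rhs at j=4)
  i=5: ✗ (no rhs in [5,6])
  i=6: ✓ (rhs at j=7; lhs holds on [6,6])
  i=7: ✓ (rhs at j=7)
  i=8: ✓ (rhs at j=8)
Positions where it holds: {2, 3, 4, 6, 7, 8} → 6.

6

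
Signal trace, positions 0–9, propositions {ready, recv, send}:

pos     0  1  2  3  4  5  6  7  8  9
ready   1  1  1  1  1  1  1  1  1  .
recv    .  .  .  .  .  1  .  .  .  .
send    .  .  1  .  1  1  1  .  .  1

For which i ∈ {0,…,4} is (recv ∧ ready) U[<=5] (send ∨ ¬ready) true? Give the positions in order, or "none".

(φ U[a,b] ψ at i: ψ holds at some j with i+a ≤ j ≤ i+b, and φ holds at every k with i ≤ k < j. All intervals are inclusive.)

2, 4

Evaluate at each i in [0,4]:
  i=0: ✗ (lhs fails at k=0 before rhs at j=2)
  i=1: ✗ (lhs fails at k=1 before rhs at j=2)
  i=2: ✓ (rhs at j=2)
  i=3: ✗ (lhs fails at k=3 before rhs at j=4)
  i=4: ✓ (rhs at j=4)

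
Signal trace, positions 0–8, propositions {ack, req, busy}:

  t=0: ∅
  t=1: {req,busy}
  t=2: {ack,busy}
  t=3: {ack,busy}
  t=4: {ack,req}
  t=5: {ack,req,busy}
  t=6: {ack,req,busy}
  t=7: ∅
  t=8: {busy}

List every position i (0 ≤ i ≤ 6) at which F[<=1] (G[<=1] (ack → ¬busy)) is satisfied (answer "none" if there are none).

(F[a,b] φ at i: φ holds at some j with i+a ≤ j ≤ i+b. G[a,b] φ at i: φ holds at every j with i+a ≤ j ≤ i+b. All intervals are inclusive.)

0, 6

Evaluate at each i in [0,6]:
  i=0: ✓ (witness j=0)
  i=1: ✗ (none in [1,2])
  i=2: ✗ (none in [2,3])
  i=3: ✗ (none in [3,4])
  i=4: ✗ (none in [4,5])
  i=5: ✗ (none in [5,6])
  i=6: ✓ (witness j=7)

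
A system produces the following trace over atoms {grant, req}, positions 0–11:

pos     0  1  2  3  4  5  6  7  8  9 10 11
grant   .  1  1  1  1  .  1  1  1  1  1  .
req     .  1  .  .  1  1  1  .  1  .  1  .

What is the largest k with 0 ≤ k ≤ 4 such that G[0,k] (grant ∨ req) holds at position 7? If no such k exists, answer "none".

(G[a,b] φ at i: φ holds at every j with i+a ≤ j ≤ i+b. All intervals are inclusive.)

3

(grant ∨ req) must hold from j=7 onward; find where it first fails.
  j=7: holds
  j=8: holds
  j=9: holds
  j=10: holds
  j=11: fails
Holds on [7,10], so largest k = 3.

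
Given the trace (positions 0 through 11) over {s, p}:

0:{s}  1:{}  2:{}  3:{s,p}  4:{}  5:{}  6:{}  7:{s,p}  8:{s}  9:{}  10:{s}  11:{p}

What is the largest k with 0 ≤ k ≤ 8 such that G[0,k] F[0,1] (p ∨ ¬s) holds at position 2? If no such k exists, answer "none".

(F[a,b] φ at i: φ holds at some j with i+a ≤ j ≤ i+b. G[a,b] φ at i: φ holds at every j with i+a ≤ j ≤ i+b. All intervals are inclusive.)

8

F[0,1] (p ∨ ¬s) must hold from j=2 onward; find where it first fails.
  j=2: holds
  j=3: holds
  j=4: holds
  j=5: holds
  j=6: holds
  j=7: holds
  j=8: holds
  j=9: holds
  j=10: holds
Holds through j=10; largest k = 8.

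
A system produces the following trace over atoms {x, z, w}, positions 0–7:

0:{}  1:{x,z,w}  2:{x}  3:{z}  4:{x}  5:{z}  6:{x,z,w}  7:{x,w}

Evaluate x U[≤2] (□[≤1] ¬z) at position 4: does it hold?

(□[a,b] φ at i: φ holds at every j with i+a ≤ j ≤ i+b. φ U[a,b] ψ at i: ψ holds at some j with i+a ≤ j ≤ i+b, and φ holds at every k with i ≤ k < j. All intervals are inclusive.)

Need some j in [4,6] with □[≤1] ¬z, and x at every k in [4,j-1].
  j=4: □[≤1] ¬z — fails at 5.
  j=5: □[≤1] ¬z — fails at 5.
  j=6: □[≤1] ¬z — fails at 6.
No j in the window works → until fails.

Does not hold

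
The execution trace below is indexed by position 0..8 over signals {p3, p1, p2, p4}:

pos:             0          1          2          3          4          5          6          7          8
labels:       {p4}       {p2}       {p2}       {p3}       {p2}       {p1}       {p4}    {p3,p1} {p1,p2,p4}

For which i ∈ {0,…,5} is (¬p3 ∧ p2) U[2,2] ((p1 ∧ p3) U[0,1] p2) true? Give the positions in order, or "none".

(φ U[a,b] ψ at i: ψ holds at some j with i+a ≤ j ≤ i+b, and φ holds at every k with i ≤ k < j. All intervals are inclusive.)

Evaluate at each i in [0,5]:
  i=0: ✗ (lhs fails at k=0 before rhs at j=2)
  i=1: ✗ (no rhs in [3,3])
  i=2: ✗ (lhs fails at k=3 before rhs at j=4)
  i=3: ✗ (no rhs in [5,5])
  i=4: ✗ (no rhs in [6,6])
  i=5: ✗ (lhs fails at k=5 before rhs at j=7)

none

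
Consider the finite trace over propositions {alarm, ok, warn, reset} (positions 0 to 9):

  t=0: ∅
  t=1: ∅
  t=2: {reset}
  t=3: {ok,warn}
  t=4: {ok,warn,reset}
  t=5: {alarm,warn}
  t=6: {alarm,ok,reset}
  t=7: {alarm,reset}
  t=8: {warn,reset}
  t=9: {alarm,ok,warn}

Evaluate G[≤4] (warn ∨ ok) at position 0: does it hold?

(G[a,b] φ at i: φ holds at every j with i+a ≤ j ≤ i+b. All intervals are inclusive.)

False

Check (warn ∨ ok) at every j in [0,4]:
  j=0: false
  j=1: false
  j=2: false
  j=3: true
  j=4: true
Fails at j=0 → formula fails.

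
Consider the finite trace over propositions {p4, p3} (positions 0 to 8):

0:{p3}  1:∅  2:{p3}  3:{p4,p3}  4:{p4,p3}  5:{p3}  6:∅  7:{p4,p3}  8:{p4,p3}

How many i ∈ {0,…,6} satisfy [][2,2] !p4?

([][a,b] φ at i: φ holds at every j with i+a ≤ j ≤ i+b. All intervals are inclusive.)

3

Evaluate at each i in [0,6]:
  i=0: ✓ (all of [2,2])
  i=1: ✗ (fails at j=3)
  i=2: ✗ (fails at j=4)
  i=3: ✓ (all of [5,5])
  i=4: ✓ (all of [6,6])
  i=5: ✗ (fails at j=7)
  i=6: ✗ (fails at j=8)
Positions where it holds: {0, 3, 4} → 3.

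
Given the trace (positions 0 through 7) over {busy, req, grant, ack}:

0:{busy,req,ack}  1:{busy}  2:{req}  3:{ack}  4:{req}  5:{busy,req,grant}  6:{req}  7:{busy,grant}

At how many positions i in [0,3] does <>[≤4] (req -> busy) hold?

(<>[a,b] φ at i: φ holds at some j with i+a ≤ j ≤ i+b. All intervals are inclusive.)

Evaluate at each i in [0,3]:
  i=0: ✓ (witness j=0)
  i=1: ✓ (witness j=1)
  i=2: ✓ (witness j=3)
  i=3: ✓ (witness j=3)
Positions where it holds: {0, 1, 2, 3} → 4.

4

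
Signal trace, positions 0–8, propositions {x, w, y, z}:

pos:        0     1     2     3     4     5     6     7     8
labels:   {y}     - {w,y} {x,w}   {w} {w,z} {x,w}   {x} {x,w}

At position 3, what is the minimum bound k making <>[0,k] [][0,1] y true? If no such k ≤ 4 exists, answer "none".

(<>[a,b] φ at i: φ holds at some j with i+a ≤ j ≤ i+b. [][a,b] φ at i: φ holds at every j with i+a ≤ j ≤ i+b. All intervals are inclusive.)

none

Scan j = 3,4,… for [][0,1] y:
  j=3: fails
  j=4: fails
  j=5: fails
  j=6: fails
  j=7: fails
No j in [3,7] satisfies it → none.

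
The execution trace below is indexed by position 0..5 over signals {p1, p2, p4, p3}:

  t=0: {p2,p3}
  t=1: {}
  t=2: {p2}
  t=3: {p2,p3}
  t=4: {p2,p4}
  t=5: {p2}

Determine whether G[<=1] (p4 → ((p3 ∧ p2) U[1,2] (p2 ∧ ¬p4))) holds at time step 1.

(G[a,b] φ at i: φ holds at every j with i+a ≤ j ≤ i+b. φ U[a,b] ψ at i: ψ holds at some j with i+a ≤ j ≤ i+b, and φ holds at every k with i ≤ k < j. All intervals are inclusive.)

Check (p4 → ((p3 ∧ p2) U[1,2] (p2 ∧ ¬p4))) at every j in [1,2]:
  j=1: antecedent false → ✓
  j=2: antecedent false → ✓
All positions satisfy it → formula holds.

Yes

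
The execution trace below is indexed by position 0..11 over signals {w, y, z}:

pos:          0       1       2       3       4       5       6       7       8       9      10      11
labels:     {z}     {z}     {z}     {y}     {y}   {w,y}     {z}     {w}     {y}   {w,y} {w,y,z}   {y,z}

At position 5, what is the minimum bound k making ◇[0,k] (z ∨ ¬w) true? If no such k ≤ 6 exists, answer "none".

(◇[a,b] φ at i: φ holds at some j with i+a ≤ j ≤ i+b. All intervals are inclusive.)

1

Scan j = 5,6,… for (z ∨ ¬w):
  j=5: fails
  j=6: holds
First hit at j=6, so smallest k = 6-5 = 1.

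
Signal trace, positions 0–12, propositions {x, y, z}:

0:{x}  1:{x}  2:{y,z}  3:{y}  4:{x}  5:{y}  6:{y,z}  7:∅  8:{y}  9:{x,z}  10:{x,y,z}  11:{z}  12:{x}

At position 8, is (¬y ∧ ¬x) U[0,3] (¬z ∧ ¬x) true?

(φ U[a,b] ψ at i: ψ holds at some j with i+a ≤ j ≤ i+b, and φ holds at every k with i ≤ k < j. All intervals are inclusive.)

Need some j in [8,11] with (¬z ∧ ¬x), and (¬y ∧ ¬x) at every k in [8,j-1].
  j=8: (¬z ∧ ¬x) holds; no prefix to check → satisfied.

Yes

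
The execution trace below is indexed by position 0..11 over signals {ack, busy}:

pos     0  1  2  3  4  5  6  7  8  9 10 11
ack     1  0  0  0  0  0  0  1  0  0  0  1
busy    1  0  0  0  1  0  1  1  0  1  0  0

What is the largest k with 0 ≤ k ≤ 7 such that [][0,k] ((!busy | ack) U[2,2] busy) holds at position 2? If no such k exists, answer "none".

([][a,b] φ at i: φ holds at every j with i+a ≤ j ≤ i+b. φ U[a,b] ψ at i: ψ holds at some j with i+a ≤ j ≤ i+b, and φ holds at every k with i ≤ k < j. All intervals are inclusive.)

0

((!busy | ack) U[2,2] busy) must hold from j=2 onward; find where it first fails.
  j=2: holds
  j=3: fails
Holds on [2,2], so largest k = 0.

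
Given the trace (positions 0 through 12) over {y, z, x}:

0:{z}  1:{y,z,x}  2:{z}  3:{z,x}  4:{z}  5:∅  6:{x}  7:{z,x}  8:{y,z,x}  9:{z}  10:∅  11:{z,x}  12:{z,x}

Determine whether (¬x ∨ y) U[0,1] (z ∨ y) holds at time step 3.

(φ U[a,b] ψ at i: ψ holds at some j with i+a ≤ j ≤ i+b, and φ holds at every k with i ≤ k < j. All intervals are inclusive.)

Need some j in [3,4] with (z ∨ y), and (¬x ∨ y) at every k in [3,j-1].
  j=3: (z ∨ y) holds; no prefix to check → satisfied.

Holds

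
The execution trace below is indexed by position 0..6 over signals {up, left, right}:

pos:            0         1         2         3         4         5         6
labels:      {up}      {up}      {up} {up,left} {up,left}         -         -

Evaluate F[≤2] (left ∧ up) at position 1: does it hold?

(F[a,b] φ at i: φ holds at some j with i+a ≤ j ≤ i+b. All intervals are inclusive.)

Yes

Check (left ∧ up) at each j in [1,3]:
  j=1: false
  j=2: false
  j=3: true
Found at j=3 → formula holds.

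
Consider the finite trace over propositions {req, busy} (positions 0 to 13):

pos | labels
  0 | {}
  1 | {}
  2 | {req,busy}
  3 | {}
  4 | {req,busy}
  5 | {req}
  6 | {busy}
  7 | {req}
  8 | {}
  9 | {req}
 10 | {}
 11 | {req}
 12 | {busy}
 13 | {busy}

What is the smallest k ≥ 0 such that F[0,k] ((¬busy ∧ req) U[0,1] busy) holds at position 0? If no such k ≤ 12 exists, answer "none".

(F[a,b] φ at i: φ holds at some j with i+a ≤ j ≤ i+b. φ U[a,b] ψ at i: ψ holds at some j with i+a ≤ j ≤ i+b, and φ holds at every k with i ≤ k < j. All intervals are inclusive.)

Scan j = 0,1,… for ((¬busy ∧ req) U[0,1] busy):
  j=0: fails
  j=1: fails
  j=2: holds
First hit at j=2, so smallest k = 2-0 = 2.

2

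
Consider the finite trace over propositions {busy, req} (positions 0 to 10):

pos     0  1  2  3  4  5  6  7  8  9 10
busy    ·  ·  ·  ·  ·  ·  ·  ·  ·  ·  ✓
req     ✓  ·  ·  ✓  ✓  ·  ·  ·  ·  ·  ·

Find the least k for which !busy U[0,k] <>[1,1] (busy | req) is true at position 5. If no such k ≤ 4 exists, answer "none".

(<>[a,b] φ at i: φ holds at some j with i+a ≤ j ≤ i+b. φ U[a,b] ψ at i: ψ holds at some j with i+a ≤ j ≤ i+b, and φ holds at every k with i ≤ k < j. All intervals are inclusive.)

4

Need earliest j ≥ 5 with <>[1,1] (busy | req), and !busy at every k in [5,j-1].
  j=5: rhs fails.
  j=6: rhs fails.
  j=7: rhs fails.
  j=8: rhs fails.
  j=9: rhs holds; lhs holds on [5,8]. k = 4.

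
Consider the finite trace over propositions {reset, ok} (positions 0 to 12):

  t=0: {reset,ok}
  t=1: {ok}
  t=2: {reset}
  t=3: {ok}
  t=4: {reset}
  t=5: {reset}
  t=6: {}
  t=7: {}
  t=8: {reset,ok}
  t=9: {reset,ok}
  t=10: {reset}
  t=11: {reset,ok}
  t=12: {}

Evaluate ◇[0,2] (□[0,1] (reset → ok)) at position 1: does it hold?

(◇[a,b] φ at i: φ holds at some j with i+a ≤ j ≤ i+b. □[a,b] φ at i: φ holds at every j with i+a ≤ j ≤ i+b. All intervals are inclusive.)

No

Check □[0,1] (reset → ok) at each j in [1,3]:
  j=1: fails at 2
  j=2: fails at 2
  j=3: fails at 4
No position in the window satisfies it → formula fails.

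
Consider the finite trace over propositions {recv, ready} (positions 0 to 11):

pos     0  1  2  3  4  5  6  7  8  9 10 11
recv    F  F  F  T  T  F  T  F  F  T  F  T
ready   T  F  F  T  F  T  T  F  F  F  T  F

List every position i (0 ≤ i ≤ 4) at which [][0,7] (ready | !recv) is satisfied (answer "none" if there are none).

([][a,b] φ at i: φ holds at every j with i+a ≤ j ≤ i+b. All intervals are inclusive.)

Evaluate at each i in [0,4]:
  i=0: ✗ (fails at j=4)
  i=1: ✗ (fails at j=4)
  i=2: ✗ (fails at j=4)
  i=3: ✗ (fails at j=4)
  i=4: ✗ (fails at j=4)

none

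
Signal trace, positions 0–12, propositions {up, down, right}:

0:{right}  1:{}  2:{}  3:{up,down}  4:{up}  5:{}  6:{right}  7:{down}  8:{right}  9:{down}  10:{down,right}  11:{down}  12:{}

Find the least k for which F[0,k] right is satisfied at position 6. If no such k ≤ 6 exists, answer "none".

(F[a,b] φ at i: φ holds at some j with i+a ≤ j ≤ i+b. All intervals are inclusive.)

0

Scan j = 6,7,… for right:
  j=6: holds
First hit at j=6, so smallest k = 6-6 = 0.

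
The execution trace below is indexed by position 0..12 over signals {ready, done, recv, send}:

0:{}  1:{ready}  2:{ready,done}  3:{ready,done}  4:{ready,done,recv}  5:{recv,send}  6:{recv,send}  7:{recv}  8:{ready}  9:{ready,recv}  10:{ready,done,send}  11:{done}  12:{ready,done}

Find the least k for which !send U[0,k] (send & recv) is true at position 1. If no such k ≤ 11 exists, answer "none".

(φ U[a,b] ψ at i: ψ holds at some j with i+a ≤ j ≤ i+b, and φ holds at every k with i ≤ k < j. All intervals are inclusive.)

4

Need earliest j ≥ 1 with (send & recv), and !send at every k in [1,j-1].
  j=1: rhs fails.
  j=2: rhs fails.
  j=3: rhs fails.
  j=4: rhs fails.
  j=5: rhs holds; lhs holds on [1,4]. k = 4.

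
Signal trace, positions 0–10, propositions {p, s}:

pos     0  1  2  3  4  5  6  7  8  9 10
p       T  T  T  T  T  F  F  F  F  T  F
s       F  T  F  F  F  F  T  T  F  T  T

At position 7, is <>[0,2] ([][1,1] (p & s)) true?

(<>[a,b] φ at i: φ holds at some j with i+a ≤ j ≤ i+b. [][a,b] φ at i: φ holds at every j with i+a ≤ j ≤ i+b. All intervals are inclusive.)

Yes

Check [][1,1] (p & s) at each j in [7,9]:
  j=7: fails at 8
  j=8: holds on [9,9]
  j=9: fails at 10
Found at j=8 → formula holds.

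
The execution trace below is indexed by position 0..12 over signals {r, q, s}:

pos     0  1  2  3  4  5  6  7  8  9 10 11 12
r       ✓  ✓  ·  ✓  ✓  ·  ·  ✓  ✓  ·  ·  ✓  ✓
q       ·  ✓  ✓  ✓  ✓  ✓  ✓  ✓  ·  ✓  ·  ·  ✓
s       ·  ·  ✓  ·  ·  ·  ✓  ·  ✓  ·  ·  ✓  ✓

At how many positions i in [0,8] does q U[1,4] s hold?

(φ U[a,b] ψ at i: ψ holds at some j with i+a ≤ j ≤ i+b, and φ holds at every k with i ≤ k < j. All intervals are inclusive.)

Evaluate at each i in [0,8]:
  i=0: ✗ (lhs fails at k=0 before rhs at j=2)
  i=1: ✓ (rhs at j=2; lhs holds on [1,1])
  i=2: ✓ (rhs at j=6; lhs holds on [2,5])
  i=3: ✓ (rhs at j=6; lhs holds on [3,5])
  i=4: ✓ (rhs at j=6; lhs holds on [4,5])
  i=5: ✓ (rhs at j=6; lhs holds on [5,5])
  i=6: ✓ (rhs at j=8; lhs holds on [6,7])
  i=7: ✓ (rhs at j=8; lhs holds on [7,7])
  i=8: ✗ (lhs fails at k=8 before rhs at j=11)
Positions where it holds: {1, 2, 3, 4, 5, 6, 7} → 7.

7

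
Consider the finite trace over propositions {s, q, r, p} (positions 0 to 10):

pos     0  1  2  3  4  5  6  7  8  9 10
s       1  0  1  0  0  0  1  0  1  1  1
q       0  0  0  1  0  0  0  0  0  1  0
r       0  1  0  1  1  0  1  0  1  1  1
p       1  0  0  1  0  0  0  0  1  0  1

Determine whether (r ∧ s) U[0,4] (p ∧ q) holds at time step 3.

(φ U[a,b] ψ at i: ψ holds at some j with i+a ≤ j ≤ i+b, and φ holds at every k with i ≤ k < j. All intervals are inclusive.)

True

Need some j in [3,7] with (p ∧ q), and (r ∧ s) at every k in [3,j-1].
  j=3: (p ∧ q) holds; no prefix to check → satisfied.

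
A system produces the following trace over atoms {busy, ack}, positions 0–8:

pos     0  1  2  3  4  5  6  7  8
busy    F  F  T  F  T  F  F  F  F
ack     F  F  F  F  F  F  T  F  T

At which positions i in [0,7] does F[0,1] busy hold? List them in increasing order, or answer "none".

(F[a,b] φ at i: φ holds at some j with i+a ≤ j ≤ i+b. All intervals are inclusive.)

Evaluate at each i in [0,7]:
  i=0: ✗ (none in [0,1])
  i=1: ✓ (witness j=2)
  i=2: ✓ (witness j=2)
  i=3: ✓ (witness j=4)
  i=4: ✓ (witness j=4)
  i=5: ✗ (none in [5,6])
  i=6: ✗ (none in [6,7])
  i=7: ✗ (none in [7,8])

1, 2, 3, 4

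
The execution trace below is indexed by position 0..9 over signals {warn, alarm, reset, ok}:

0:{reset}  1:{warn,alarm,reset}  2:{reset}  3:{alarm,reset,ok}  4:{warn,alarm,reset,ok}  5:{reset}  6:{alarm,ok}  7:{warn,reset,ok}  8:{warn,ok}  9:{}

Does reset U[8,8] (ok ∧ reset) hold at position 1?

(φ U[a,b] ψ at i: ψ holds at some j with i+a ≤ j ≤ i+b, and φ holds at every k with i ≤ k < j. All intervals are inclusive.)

Need some j in [9,9] with (ok ∧ reset), and reset at every k in [1,j-1].
  j=9: (ok ∧ reset) false.
No j in the window works → until fails.

Does not hold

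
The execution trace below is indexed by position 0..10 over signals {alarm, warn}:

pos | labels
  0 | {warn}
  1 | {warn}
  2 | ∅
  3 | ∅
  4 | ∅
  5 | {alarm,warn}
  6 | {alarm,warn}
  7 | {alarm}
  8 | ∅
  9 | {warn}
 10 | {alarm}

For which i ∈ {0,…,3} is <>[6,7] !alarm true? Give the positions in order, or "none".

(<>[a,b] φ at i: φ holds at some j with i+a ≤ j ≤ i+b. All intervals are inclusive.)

1, 2, 3

Evaluate at each i in [0,3]:
  i=0: ✗ (none in [6,7])
  i=1: ✓ (witness j=8)
  i=2: ✓ (witness j=8)
  i=3: ✓ (witness j=9)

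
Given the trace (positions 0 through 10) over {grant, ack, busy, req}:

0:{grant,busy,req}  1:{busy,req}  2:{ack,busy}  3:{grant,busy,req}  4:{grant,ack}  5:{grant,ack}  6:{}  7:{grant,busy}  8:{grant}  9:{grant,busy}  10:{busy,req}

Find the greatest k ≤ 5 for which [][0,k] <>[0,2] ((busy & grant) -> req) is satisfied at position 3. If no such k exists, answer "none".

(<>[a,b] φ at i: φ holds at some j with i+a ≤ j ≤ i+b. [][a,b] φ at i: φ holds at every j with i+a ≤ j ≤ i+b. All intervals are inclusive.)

5

<>[0,2] ((busy & grant) -> req) must hold from j=3 onward; find where it first fails.
  j=3: holds
  j=4: holds
  j=5: holds
  j=6: holds
  j=7: holds
  j=8: holds
Holds through j=8; largest k = 5.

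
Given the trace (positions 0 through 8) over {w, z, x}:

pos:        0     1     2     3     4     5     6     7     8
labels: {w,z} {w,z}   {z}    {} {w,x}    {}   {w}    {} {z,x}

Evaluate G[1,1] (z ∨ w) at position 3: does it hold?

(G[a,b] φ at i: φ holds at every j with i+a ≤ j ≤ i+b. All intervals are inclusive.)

Check (z ∨ w) at every j in [4,4]:
  j=4: true
All positions satisfy it → formula holds.

True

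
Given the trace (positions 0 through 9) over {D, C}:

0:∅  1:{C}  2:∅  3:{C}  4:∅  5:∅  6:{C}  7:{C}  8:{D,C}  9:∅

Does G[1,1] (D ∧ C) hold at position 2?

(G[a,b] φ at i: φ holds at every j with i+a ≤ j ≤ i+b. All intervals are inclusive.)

Check (D ∧ C) at every j in [3,3]:
  j=3: false
Fails at j=3 → formula fails.

No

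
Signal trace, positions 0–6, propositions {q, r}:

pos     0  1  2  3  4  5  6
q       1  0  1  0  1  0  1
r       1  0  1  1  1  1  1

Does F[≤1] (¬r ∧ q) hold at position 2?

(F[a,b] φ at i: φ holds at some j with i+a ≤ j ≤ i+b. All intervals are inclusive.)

Does not hold

Check (¬r ∧ q) at each j in [2,3]:
  j=2: false
  j=3: false
No position in the window satisfies it → formula fails.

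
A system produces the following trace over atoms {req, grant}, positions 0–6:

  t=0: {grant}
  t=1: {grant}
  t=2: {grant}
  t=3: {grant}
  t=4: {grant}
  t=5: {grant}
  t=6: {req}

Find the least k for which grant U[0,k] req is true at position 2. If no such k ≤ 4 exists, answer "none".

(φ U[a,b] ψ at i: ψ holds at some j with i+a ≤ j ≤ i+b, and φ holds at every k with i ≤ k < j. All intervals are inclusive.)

4

Need earliest j ≥ 2 with req, and grant at every k in [2,j-1].
  j=2: rhs fails.
  j=3: rhs fails.
  j=4: rhs fails.
  j=5: rhs fails.
  j=6: rhs holds; lhs holds on [2,5]. k = 4.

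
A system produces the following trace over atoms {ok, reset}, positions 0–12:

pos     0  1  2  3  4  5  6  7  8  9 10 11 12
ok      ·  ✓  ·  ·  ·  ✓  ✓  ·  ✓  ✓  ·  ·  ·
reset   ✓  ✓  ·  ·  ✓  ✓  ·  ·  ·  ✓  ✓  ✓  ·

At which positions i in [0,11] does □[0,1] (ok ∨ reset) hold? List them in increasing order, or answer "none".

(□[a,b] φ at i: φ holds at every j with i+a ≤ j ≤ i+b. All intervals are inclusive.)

Evaluate at each i in [0,11]:
  i=0: ✓ (all of [0,1])
  i=1: ✗ (fails at j=2)
  i=2: ✗ (fails at j=2)
  i=3: ✗ (fails at j=3)
  i=4: ✓ (all of [4,5])
  i=5: ✓ (all of [5,6])
  i=6: ✗ (fails at j=7)
  i=7: ✗ (fails at j=7)
  i=8: ✓ (all of [8,9])
  i=9: ✓ (all of [9,10])
  i=10: ✓ (all of [10,11])
  i=11: ✗ (fails at j=12)

0, 4, 5, 8, 9, 10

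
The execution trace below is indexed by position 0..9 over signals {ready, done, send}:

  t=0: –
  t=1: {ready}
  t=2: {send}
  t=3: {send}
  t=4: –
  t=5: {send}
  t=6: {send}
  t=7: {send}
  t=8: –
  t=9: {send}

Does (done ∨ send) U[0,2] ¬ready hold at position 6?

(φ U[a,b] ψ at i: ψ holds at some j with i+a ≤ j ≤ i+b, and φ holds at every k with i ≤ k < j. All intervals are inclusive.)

Need some j in [6,8] with ¬ready, and (done ∨ send) at every k in [6,j-1].
  j=6: ¬ready holds; no prefix to check → satisfied.

True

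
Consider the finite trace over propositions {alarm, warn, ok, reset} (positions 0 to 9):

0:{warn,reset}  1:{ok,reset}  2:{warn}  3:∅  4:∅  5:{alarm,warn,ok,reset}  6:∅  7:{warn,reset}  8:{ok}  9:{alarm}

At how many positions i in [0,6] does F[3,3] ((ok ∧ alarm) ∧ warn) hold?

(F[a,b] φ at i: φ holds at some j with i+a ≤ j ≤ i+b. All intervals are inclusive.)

Evaluate at each i in [0,6]:
  i=0: ✗ (none in [3,3])
  i=1: ✗ (none in [4,4])
  i=2: ✓ (witness j=5)
  i=3: ✗ (none in [6,6])
  i=4: ✗ (none in [7,7])
  i=5: ✗ (none in [8,8])
  i=6: ✗ (none in [9,9])
Positions where it holds: {2} → 1.

1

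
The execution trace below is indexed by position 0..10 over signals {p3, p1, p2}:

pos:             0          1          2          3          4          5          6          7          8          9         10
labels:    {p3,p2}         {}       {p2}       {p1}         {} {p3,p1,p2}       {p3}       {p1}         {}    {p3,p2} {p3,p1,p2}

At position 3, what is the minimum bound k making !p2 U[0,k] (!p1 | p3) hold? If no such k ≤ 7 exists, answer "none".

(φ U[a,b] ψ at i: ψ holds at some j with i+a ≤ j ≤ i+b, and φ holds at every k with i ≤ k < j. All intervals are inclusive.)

1

Need earliest j ≥ 3 with (!p1 | p3), and !p2 at every k in [3,j-1].
  j=3: rhs fails.
  j=4: rhs holds; lhs holds on [3,3]. k = 1.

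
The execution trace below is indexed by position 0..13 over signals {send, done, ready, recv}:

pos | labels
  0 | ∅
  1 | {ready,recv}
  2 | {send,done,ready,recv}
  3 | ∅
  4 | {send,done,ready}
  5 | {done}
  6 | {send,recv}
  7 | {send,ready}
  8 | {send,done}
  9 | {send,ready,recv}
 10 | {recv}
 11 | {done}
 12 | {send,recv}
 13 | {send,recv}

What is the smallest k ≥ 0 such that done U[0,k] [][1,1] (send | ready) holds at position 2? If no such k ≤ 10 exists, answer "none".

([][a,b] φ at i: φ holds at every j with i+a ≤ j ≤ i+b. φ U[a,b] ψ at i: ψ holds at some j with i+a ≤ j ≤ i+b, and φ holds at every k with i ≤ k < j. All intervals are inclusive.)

Need earliest j ≥ 2 with [][1,1] (send | ready), and done at every k in [2,j-1].
  j=2: rhs fails.
  j=3: rhs holds; lhs holds on [2,2]. k = 1.

1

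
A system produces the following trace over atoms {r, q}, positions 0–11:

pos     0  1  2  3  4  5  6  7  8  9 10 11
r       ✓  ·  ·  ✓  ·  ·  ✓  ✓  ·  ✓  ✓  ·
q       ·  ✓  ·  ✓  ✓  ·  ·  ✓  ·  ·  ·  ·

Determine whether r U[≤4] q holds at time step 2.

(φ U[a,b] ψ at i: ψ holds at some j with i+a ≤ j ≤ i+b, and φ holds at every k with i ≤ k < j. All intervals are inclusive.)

No

Need some j in [2,6] with q, and r at every k in [2,j-1].
  j=2: q false.
  j=3: q holds, but r fails at k=2 → not this j.
  j=4: q holds, but r fails at k=2 → not this j.
  j=5: q false.
  j=6: q false.
No j in the window works → until fails.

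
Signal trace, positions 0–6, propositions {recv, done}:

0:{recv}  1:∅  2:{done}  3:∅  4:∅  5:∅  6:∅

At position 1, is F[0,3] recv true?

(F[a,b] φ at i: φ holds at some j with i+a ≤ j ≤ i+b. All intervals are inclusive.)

No

Check recv at each j in [1,4]:
  j=1: false
  j=2: false
  j=3: false
  j=4: false
No position in the window satisfies it → formula fails.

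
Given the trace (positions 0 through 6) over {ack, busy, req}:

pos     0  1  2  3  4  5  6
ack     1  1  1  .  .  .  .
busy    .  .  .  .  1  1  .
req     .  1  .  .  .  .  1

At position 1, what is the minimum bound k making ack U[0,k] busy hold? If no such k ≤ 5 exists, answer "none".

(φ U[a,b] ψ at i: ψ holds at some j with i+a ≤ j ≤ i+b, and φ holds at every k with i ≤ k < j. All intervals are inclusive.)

Need earliest j ≥ 1 with busy, and ack at every k in [1,j-1].
  j=1: rhs fails.
  j=2: rhs fails.
  j=3: rhs fails.
  j=4: rhs holds but lhs fails at k=3.
  j=5: rhs holds but lhs fails at k=3.
  j=6: rhs fails.
No witness within the range → none.

none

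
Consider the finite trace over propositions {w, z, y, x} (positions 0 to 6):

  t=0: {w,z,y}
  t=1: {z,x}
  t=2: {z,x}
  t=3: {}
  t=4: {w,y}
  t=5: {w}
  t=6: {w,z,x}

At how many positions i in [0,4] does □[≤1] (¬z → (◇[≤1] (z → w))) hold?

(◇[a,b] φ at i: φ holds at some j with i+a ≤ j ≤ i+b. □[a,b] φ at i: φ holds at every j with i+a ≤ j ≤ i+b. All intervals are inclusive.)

5

Evaluate at each i in [0,4]:
  i=0: ✓ (all of [0,1])
  i=1: ✓ (all of [1,2])
  i=2: ✓ (all of [2,3])
  i=3: ✓ (all of [3,4])
  i=4: ✓ (all of [4,5])
Positions where it holds: {0, 1, 2, 3, 4} → 5.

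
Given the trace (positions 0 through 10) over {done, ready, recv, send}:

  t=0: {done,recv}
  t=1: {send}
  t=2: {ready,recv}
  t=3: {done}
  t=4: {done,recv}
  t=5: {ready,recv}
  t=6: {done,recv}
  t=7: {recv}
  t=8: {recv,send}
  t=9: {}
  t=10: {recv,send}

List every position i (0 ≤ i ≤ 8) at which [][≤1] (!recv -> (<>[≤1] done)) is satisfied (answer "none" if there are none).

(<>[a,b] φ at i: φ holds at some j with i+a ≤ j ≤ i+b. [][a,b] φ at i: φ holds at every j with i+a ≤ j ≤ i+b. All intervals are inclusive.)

Evaluate at each i in [0,8]:
  i=0: ✗ (fails at j=1)
  i=1: ✗ (fails at j=1)
  i=2: ✓ (all of [2,3])
  i=3: ✓ (all of [3,4])
  i=4: ✓ (all of [4,5])
  i=5: ✓ (all of [5,6])
  i=6: ✓ (all of [6,7])
  i=7: ✓ (all of [7,8])
  i=8: ✗ (fails at j=9)

2, 3, 4, 5, 6, 7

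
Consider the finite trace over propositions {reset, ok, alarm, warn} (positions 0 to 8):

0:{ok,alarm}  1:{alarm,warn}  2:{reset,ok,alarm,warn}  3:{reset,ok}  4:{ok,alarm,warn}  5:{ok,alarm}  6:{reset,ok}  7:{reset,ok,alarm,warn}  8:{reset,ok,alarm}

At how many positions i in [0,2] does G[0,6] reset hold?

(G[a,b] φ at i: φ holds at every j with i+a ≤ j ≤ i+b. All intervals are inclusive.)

0

Evaluate at each i in [0,2]:
  i=0: ✗ (fails at j=0)
  i=1: ✗ (fails at j=1)
  i=2: ✗ (fails at j=4)
Positions where it holds: {} → 0.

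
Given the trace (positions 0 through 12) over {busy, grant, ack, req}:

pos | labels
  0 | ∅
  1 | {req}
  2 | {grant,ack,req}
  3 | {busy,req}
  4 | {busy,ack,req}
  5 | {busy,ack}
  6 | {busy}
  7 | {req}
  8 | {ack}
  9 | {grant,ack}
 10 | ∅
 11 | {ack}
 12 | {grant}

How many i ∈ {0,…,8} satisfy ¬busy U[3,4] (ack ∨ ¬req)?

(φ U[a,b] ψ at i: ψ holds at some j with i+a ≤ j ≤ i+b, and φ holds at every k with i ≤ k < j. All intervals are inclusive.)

Evaluate at each i in [0,8]:
  i=0: ✗ (lhs fails at k=3 before rhs at j=4)
  i=1: ✗ (lhs fails at k=3 before rhs at j=4)
  i=2: ✗ (lhs fails at k=3 before rhs at j=5)
  i=3: ✗ (lhs fails at k=3 before rhs at j=6)
  i=4: ✗ (lhs fails at k=4 before rhs at j=8)
  i=5: ✗ (lhs fails at k=5 before rhs at j=8)
  i=6: ✗ (lhs fails at k=6 before rhs at j=9)
  i=7: ✓ (rhs at j=10; lhs holds on [7,9])
  i=8: ✓ (rhs at j=11; lhs holds on [8,10])
Positions where it holds: {7, 8} → 2.

2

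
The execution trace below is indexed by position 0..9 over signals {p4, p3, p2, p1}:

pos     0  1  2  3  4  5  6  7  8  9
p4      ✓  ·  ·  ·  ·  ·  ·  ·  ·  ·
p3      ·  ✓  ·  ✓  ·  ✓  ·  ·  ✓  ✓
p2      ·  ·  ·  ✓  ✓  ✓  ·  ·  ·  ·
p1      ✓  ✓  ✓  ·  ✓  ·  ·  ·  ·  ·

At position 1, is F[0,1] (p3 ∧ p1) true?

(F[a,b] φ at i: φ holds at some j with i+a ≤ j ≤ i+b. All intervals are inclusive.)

Yes

Check (p3 ∧ p1) at each j in [1,2]:
  j=1: true
  j=2: false
Found at j=1 → formula holds.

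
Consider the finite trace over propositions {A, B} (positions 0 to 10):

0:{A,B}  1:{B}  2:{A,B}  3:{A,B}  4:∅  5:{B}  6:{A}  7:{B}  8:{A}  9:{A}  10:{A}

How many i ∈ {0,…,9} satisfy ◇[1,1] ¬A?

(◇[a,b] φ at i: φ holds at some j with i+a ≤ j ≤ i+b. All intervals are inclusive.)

4

Evaluate at each i in [0,9]:
  i=0: ✓ (witness j=1)
  i=1: ✗ (none in [2,2])
  i=2: ✗ (none in [3,3])
  i=3: ✓ (witness j=4)
  i=4: ✓ (witness j=5)
  i=5: ✗ (none in [6,6])
  i=6: ✓ (witness j=7)
  i=7: ✗ (none in [8,8])
  i=8: ✗ (none in [9,9])
  i=9: ✗ (none in [10,10])
Positions where it holds: {0, 3, 4, 6} → 4.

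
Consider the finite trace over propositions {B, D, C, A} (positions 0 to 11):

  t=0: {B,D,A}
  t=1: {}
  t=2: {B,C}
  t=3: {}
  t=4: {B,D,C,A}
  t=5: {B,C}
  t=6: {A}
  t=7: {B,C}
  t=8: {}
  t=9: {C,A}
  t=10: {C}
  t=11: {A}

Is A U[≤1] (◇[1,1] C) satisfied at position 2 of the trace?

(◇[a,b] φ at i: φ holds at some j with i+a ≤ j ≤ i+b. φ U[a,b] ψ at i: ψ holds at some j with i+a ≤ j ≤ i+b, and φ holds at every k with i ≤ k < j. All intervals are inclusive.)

Does not hold

Need some j in [2,3] with ◇[1,1] C, and A at every k in [2,j-1].
  j=2: ◇[1,1] C — fails (none in [3,3]).
  j=3: ◇[1,1] C holds, but A fails at k=2 → not this j.
No j in the window works → until fails.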